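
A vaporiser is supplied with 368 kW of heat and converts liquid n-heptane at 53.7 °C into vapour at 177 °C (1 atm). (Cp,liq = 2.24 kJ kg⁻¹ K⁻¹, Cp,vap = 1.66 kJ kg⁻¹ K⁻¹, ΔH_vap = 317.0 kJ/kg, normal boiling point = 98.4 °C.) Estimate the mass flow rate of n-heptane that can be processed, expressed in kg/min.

Δh = 2.24×(98.4−53.7) + 317.0 + 1.66×(177−98.4) = 547.6 kJ/kg
Q = 368 kW = 368 kJ/s = 22080 kJ/min
ṁ = Q/Δh = 22080 / 547.6 = 40.321 kg/min

ṁ = 40.3 kg/min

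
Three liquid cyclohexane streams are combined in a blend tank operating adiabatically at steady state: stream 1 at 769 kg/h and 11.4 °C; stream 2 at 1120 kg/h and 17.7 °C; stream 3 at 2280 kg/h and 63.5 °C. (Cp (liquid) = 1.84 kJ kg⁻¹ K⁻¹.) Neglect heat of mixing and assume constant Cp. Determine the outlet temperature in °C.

T_out = 41.6 °C

Adiabatic, steady state ⇒ Σ ṁᵢCp,ᵢ(T_out − Tᵢ) = 0
Σ ṁᵢCp,ᵢTᵢ = 769×1.84×11.4 + 1120×1.84×17.7 + 2280×1.84×63.5 = 319000
Σ ṁᵢCp,ᵢ = 769×1.84 + 1120×1.84 + 2280×1.84 = 7671
T_out = 319000 / 7671 = 41.586 °C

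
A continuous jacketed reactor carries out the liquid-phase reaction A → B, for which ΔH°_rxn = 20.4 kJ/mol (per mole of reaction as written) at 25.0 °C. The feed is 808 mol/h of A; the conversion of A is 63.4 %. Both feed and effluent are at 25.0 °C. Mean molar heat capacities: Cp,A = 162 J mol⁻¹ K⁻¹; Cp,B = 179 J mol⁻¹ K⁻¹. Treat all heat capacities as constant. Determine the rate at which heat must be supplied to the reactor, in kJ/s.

Extent of reaction ξ = 0.634 × 808 = 512.27 mol/h
Reaction term: ξ·ΔH°_rxn = 512.27 × 20.4 = 10450 kJ/h
Q = ΔH = 10450 kJ/h = 2.9029 kW
Heat supplied = 2.9029 kJ/s

Q_in = 2.90 kJ/s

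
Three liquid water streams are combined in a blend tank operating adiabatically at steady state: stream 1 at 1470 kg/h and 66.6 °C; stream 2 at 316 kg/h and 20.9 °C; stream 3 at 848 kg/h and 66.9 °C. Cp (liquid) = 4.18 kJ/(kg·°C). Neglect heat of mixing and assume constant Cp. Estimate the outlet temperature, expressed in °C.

Energy balance with Q = 0: Σ ṁᵢCp,ᵢ(T_out − Tᵢ) = 0
T_out = Σ ṁᵢCp,ᵢTᵢ / Σ ṁᵢCp,ᵢ
      = 673970 / 11010 = 61.214 °C

T_out = 61.2 °C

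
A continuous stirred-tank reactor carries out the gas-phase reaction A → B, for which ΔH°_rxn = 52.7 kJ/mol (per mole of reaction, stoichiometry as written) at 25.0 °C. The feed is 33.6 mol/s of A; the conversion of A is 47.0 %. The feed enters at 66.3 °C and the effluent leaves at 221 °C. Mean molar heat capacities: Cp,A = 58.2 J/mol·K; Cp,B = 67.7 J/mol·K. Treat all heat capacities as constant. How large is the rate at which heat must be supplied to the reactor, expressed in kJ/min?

Extent of reaction ξ = 0.470 × 33.6 = 15.792 mol/s
Reaction term: ξ·ΔH°_rxn = 15.792 × 52.7 = 832.24 kJ/s
Sensible, feed 66.3→25 °C: -80.763 kJ/s
Outlet flows (mol/s): A 17.808, B 15.792
Sensible, products 25→221 °C: 412.69 kJ/s
Q = ΔH = 1164.2 kJ/s = 1164.2 kW
Heat supplied = 69850 kJ/min

Q_in = 69800 kJ/min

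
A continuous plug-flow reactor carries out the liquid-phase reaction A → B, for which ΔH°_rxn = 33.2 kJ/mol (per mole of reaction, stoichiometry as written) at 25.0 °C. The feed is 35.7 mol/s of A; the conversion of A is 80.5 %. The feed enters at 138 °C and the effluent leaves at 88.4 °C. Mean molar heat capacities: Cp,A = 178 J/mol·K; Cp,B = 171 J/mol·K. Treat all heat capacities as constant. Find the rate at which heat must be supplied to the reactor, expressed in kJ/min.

Q_in = 37600 kJ/min

Extent of reaction ξ = 0.805 × 35.7 = 28.739 mol/s
Reaction term: ξ·ΔH°_rxn = 28.739 × 33.2 = 954.12 kJ/s
Sensible, feed 138→25 °C: -718.07 kJ/s
Outlet flows (mol/s): A 6.9615, B 28.739
Sensible, products 25→88.4 °C: 390.13 kJ/s
Q = ΔH = 626.18 kJ/s = 626.18 kW
Heat supplied = 37571 kJ/min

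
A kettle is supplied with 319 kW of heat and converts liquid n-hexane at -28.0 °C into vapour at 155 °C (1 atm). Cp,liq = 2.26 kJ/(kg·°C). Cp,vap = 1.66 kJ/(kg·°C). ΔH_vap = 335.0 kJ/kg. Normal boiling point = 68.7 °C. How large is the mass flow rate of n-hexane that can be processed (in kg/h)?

ṁ = 1650 kg/h

Δh = 2.26×(68.7−-28.0) + 335.0 + 1.66×(155−68.7) = 696.8 kJ/kg
Q = 319 kW = 319 kJ/s = 1.1484e+06 kJ/h
ṁ = Q/Δh = 1.1484e+06 / 696.8 = 1648.1 kg/h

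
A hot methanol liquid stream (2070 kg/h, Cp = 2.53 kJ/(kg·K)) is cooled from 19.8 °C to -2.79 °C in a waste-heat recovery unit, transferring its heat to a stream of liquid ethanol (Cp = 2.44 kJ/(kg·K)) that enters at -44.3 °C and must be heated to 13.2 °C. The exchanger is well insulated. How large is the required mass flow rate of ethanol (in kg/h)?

Heat released by hot stream: Q = 2070 × 2.53 × (19.8 − -2.79) = 118310 kJ/h
Energy balance on cold side (adiabatic exchanger): Q = ṁ_c·Cp_c·(T_c,out − T_c,in)
ṁ_c = 118310 / [2.44 × (13.2 − -44.3)] = 843.24 kg/h

ṁ_c = 843 kg/h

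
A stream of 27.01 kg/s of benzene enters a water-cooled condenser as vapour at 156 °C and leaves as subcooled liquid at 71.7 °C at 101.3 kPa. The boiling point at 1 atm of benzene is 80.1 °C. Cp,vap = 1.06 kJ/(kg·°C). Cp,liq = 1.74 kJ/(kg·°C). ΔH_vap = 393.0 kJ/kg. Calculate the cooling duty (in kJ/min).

vapour 156→80.1 °C: -80.454 kJ/kg
condensation at 80.1 °C: -393 kJ/kg
liquid 80.1→71.7 °C: -14.616 kJ/kg
Δh = -80.454 + -393 + -14.616 = -488.07 kJ/kg
Q = ṁ·Δh = 27.01 kg/s × -488.07 kJ/kg = -13183 kJ/s
|Q| = 13183 kW = 790970 kJ/min

Q_c = 791000 kJ/min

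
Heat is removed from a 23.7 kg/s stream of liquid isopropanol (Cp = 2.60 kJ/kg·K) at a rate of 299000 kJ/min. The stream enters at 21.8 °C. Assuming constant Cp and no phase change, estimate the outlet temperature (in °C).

T_out = -59.1 °C

Q = 299000 kJ/min = 4983.3 kJ/s
ΔT = Q/(ṁ·Cp) = 4983.3/(23.7×2.60) = 80.872 K
T_out = 21.8 − 80.872 = -59.072 °C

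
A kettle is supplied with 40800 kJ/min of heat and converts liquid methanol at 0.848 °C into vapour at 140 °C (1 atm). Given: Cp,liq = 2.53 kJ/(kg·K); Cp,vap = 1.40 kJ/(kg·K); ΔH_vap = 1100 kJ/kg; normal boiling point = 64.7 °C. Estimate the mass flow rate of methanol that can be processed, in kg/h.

ṁ = 1790 kg/h

Δh = 2.53×(64.7−0.848) + 1100 + 1.40×(140−64.7) = 1367 kJ/kg
Q = 40800 kJ/min = 680 kJ/s = 2.448e+06 kJ/h
ṁ = Q/Δh = 2.448e+06 / 1367 = 1790.8 kg/h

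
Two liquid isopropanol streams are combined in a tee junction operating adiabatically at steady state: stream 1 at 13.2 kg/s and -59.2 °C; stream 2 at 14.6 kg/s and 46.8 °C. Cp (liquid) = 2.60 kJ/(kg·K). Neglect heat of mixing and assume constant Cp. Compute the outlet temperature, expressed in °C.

No heat crosses the boundary, so H_out = H_in.
T_out = Σ ṁᵢCp,ᵢTᵢ / Σ ṁᵢCp,ᵢ
      = -255.22 / 72.28 = -3.5309 °C

T_out = -3.53 °C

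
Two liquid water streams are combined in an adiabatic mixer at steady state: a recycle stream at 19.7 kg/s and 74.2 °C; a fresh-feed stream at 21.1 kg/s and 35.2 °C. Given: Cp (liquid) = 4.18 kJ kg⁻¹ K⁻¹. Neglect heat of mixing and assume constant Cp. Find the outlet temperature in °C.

T_out = 54.0 °C

Adiabatic, steady state ⇒ Σ ṁᵢCp,ᵢ(T_out − Tᵢ) = 0
Σ ṁᵢCp,ᵢTᵢ = 19.7×4.18×74.2 + 21.1×4.18×35.2 = 9214.6
Σ ṁᵢCp,ᵢ = 19.7×4.18 + 21.1×4.18 = 170.54
T_out = 9214.6 / 170.54 = 54.031 °C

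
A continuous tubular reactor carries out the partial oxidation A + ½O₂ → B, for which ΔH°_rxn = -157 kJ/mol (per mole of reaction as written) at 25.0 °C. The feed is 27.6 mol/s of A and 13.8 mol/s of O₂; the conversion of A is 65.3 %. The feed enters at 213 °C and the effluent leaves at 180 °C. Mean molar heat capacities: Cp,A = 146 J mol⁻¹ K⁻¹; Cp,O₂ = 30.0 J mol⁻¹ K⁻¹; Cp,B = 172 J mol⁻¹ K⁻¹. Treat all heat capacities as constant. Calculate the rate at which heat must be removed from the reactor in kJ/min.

Extent of reaction ξ = 0.653 × 27.6 = 18.023 mol/s
Reaction term: ξ·ΔH°_rxn = 18.023 × -157 = -2829.6 kJ/s
Sensible, feed 213→25 °C: -835.4 kJ/s
Outlet flows (mol/s): A 9.5772, O₂ 4.7886, B 18.023
Sensible, products 25→180 °C: 719.49 kJ/s
Q = ΔH = -2945.5 kJ/s = -2945.5 kW
Heat removed = 176730 kJ/min

Q_out = 177000 kJ/min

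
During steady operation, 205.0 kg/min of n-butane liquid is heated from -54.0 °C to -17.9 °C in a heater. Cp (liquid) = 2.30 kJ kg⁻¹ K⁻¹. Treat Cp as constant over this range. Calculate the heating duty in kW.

Q = 284 kW

Q = ṁ·Cp·ΔT = 205.0 × 2.30 × (-17.9 − -54.0) = 17021 kJ/min
Converting: 17021 / 60 s = 283.69 kW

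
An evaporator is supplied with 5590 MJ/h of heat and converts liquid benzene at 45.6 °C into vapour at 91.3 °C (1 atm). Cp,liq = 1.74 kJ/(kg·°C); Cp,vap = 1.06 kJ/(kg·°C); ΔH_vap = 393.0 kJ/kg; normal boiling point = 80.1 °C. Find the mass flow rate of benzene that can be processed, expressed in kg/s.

Δh = 1.74×(80.1−45.6) + 393.0 + 1.06×(91.3−80.1) = 464.9 kJ/kg
Q = 5590 MJ/h = 1552.8 kJ/s = 1552.8 kJ/s
ṁ = Q/Δh = 1552.8 / 464.9 = 3.34 kg/s

ṁ = 3.34 kg/s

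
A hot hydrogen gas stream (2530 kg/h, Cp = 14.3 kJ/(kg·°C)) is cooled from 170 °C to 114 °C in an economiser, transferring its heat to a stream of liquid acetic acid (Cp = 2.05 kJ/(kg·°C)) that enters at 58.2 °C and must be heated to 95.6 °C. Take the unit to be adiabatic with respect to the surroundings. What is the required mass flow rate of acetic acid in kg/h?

Heat released by hot stream: Q = 2530 × 14.3 × (170 − 114) = 2.026e+06 kJ/h
Energy balance on cold side (adiabatic exchanger): Q = ṁ_c·Cp_c·(T_c,out − T_c,in)
ṁ_c = 2.026e+06 / [2.05 × (95.6 − 58.2)] = 26425 kg/h

ṁ_c = 26400 kg/h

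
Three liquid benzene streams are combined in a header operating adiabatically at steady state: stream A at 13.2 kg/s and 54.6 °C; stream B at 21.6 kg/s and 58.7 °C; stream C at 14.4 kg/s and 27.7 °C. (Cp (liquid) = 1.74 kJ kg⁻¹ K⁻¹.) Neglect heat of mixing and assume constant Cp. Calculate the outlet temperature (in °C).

No heat crosses the boundary, so H_out = H_in.
Σ ṁᵢCp,ᵢTᵢ = 13.2×1.74×54.6 + 21.6×1.74×58.7 + 14.4×1.74×27.7 = 4154.3
Σ ṁᵢCp,ᵢ = 13.2×1.74 + 21.6×1.74 + 14.4×1.74 = 85.608
T_out = 4154.3 / 85.608 = 48.527 °C

T_out = 48.5 °C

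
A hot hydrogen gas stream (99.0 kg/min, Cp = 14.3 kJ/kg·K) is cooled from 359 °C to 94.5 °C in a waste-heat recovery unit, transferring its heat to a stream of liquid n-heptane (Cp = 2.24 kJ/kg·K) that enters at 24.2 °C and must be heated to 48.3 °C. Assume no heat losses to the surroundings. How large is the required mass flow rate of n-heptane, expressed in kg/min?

Heat released by hot stream: Q = 99.0 × 14.3 × (359 − 94.5) = 374450 kJ/min
Energy balance on cold side (adiabatic exchanger): Q = ṁ_c·Cp_c·(T_c,out − T_c,in)
ṁ_c = 374450 / [2.24 × (48.3 − 24.2)] = 6936.4 kg/min

ṁ_c = 6940 kg/min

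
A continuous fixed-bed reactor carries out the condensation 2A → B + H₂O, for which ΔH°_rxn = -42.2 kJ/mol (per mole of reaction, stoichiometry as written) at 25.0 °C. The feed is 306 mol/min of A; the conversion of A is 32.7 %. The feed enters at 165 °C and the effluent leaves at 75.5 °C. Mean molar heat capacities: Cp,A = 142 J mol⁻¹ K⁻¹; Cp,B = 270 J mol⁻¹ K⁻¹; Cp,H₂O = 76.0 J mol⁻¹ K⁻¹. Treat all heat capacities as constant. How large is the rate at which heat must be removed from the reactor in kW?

Extent of reaction ξ = 0.327 × 306 / 2 = 50.031 mol/min
Reaction term: ξ·ΔH°_rxn = 50.031 × -42.2 = -2111.3 kJ/min
Sensible, feed 165→25 °C: -6083.3 kJ/min
Outlet flows (mol/min): A 205.94, B 50.031, H₂O 50.031
Sensible, products 25→75.5 °C: 2351 kJ/min
Q = ΔH = -5843.6 kJ/min = -97.394 kW
Heat removed = 97.394 kW

Q_out = 97.4 kW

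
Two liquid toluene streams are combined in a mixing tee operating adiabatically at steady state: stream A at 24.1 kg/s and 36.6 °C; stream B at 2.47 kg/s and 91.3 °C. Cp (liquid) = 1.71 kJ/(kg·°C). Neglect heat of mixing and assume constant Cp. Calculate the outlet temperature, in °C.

T_out = 41.7 °C

Adiabatic, steady state ⇒ Σ ṁᵢCp,ᵢ(T_out − Tᵢ) = 0
T_out = Σ ṁᵢCp,ᵢTᵢ / Σ ṁᵢCp,ᵢ
      = 1893.9 / 45.435 = 41.685 °C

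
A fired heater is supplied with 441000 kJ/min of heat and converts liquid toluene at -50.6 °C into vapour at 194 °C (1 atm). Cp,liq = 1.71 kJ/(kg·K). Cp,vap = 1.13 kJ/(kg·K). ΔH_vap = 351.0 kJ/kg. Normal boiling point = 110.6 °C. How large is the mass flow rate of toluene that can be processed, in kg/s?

Δh = 1.71×(110.6−-50.6) + 351.0 + 1.13×(194−110.6) = 720.89 kJ/kg
Q = 441000 kJ/min = 7350 kJ/s = 7350 kJ/s
ṁ = Q/Δh = 7350 / 720.89 = 10.196 kg/s

ṁ = 10.2 kg/s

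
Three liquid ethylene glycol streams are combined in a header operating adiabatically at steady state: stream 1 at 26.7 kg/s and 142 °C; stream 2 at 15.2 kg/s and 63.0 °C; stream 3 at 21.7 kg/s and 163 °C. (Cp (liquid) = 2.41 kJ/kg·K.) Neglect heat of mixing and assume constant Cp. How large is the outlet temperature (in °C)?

T_out = 130 °C

No heat crosses the boundary, so H_out = H_in.
T_out = Σ ṁᵢCp,ᵢTᵢ / Σ ṁᵢCp,ᵢ
      = 19970 / 153.28 = 130.28 °C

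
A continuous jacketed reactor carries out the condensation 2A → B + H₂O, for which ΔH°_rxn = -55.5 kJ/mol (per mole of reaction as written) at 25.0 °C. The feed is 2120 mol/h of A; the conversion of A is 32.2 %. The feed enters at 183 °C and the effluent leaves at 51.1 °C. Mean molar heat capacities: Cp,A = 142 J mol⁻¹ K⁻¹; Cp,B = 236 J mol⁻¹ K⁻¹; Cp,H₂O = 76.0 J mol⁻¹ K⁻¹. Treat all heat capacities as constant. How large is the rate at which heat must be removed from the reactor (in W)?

Extent of reaction ξ = 0.322 × 2120 / 2 = 341.32 mol/h
Reaction term: ξ·ΔH°_rxn = 341.32 × -55.5 = -18943 kJ/h
Sensible, feed 183→25 °C: -47564 kJ/h
Outlet flows (mol/h): A 1437.4, B 341.32, H₂O 341.32
Sensible, products 25→51.1 °C: 8106.6 kJ/h
Q = ΔH = -58401 kJ/h = -16.222 kW
Heat removed = 16222 W

Q_out = 16200 W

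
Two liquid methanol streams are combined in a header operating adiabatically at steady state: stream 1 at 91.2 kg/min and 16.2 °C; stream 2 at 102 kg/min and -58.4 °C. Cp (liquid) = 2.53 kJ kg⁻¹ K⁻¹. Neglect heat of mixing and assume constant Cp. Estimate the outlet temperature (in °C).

Adiabatic, steady state ⇒ Σ ṁᵢCp,ᵢ(T_out − Tᵢ) = 0
Σ ṁᵢCp,ᵢTᵢ = 91.2×2.53×16.2 + 102×2.53×-58.4 = -11333
Σ ṁᵢCp,ᵢ = 91.2×2.53 + 102×2.53 = 488.8
T_out = -11333 / 488.8 = -23.185 °C

T_out = -23.2 °C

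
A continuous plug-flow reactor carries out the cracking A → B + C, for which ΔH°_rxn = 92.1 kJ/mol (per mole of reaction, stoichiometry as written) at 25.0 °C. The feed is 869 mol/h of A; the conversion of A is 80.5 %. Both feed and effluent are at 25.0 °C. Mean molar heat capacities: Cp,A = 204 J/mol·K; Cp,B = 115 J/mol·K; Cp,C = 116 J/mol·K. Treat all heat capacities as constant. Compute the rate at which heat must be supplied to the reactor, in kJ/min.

Q_in = 1070 kJ/min

Extent of reaction ξ = 0.805 × 869 = 699.55 mol/h
Reaction term: ξ·ΔH°_rxn = 699.55 × 92.1 = 64428 kJ/h
Q = ΔH = 64428 kJ/h = 17.897 kW
Heat supplied = 1073.8 kJ/min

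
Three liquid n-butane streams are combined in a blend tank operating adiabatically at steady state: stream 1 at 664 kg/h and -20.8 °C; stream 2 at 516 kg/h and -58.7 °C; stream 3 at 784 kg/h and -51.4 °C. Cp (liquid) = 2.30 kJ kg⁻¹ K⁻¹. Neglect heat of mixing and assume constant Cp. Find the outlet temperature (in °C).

T_out = -43.0 °C

Energy balance with Q = 0: Σ ṁᵢCp,ᵢ(T_out − Tᵢ) = 0
T_out = Σ ṁᵢCp,ᵢTᵢ / Σ ṁᵢCp,ᵢ
      = -194120 / 4517.2 = -42.973 °C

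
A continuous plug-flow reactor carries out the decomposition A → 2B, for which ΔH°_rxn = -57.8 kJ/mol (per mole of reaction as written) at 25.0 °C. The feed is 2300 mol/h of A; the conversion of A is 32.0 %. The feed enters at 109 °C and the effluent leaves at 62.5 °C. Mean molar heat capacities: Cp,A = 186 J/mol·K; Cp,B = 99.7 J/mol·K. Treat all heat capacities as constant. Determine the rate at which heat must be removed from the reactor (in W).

Extent of reaction ξ = 0.320 × 2300 = 736 mol/h
Reaction term: ξ·ΔH°_rxn = 736 × -57.8 = -42541 kJ/h
Sensible, feed 109→25 °C: -35935 kJ/h
Outlet flows (mol/h): A 1564, B 1472
Sensible, products 25→62.5 °C: 16412 kJ/h
Q = ΔH = -62064 kJ/h = -17.24 kW
Heat removed = 17240 W

Q_out = 17200 W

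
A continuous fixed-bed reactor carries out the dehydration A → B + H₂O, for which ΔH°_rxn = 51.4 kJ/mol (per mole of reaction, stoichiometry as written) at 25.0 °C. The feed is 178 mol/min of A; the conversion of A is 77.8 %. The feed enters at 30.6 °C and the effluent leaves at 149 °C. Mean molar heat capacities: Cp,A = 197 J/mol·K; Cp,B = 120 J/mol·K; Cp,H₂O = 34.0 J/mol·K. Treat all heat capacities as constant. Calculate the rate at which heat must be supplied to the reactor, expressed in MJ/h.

Q_in = 632 MJ/h

Extent of reaction ξ = 0.778 × 178 = 138.48 mol/min
Reaction term: ξ·ΔH°_rxn = 138.48 × 51.4 = 7118.1 kJ/min
Sensible, feed 30.6→25 °C: -196.37 kJ/min
Outlet flows (mol/min): A 39.516, B 138.48, H₂O 138.48
Sensible, products 25→149 °C: 3609.8 kJ/min
Q = ΔH = 10531 kJ/min = 175.52 kW
Heat supplied = 631.89 MJ/h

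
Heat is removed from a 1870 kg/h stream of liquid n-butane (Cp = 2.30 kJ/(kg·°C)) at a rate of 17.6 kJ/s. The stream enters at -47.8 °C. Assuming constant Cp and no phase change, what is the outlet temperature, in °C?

Q = 17.6 kJ/s = 63360 kJ/h
ΔT = Q/(ṁ·Cp) = 63360/(1870×2.30) = 14.731 K
T_out = -47.8 − 14.731 = -62.531 °C

T_out = -62.5 °C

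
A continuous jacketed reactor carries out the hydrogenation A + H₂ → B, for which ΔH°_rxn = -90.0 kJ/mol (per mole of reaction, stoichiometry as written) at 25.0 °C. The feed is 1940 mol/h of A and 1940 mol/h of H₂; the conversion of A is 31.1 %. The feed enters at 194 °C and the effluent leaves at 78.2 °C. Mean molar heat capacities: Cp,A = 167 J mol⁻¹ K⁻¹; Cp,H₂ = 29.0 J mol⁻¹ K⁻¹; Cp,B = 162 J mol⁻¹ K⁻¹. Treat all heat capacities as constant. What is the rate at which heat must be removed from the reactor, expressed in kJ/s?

Q_out = 27.6 kJ/s

Extent of reaction ξ = 0.311 × 1940 = 603.34 mol/h
Reaction term: ξ·ΔH°_rxn = 603.34 × -90.0 = -54301 kJ/h
Sensible, feed 194→25 °C: -64261 kJ/h
Outlet flows (mol/h): A 1336.7, H₂ 1336.7, B 603.34
Sensible, products 25→78.2 °C: 19137 kJ/h
Q = ΔH = -99424 kJ/h = -27.618 kW
Heat removed = 27.618 kJ/s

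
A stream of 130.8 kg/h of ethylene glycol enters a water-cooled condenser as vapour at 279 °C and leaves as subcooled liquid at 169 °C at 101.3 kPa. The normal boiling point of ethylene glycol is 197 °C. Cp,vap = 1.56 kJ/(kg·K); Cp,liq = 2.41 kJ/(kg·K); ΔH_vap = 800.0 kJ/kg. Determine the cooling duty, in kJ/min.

vapour 279→197 °C: -127.92 kJ/kg
condensation at 197 °C: -800 kJ/kg
liquid 197→169 °C: -67.48 kJ/kg
Δh = -127.92 + -800 + -67.48 = -995.4 kJ/kg
Q = ṁ·Δh = 130.8 kg/h × -995.4 kJ/kg = -130200 kJ/h
|Q| = 36.166 kW = 2170 kJ/min

Q_c = 2170 kJ/min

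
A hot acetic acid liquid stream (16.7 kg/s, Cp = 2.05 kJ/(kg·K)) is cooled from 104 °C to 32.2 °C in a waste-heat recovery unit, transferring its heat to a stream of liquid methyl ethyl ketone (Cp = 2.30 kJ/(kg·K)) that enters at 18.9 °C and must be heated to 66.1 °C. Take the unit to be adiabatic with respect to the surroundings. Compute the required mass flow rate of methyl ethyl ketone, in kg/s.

ṁ_c = 22.6 kg/s

Heat released by hot stream: Q = 16.7 × 2.05 × (104 − 32.2) = 2458.1 kJ/s
Energy balance on cold side (adiabatic exchanger): Q = ṁ_c·Cp_c·(T_c,out − T_c,in)
ṁ_c = 2458.1 / [2.30 × (66.1 − 18.9)] = 22.643 kg/s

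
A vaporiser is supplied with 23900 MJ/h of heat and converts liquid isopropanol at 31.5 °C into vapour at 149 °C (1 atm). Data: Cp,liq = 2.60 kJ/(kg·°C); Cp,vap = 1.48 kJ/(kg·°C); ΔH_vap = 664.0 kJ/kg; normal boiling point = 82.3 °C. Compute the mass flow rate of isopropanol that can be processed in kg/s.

Δh = 2.60×(82.3−31.5) + 664.0 + 1.48×(149−82.3) = 894.8 kJ/kg
Q = 23900 MJ/h = 6638.9 kJ/s = 6638.9 kJ/s
ṁ = Q/Δh = 6638.9 / 894.8 = 7.4194 kg/s

ṁ = 7.42 kg/s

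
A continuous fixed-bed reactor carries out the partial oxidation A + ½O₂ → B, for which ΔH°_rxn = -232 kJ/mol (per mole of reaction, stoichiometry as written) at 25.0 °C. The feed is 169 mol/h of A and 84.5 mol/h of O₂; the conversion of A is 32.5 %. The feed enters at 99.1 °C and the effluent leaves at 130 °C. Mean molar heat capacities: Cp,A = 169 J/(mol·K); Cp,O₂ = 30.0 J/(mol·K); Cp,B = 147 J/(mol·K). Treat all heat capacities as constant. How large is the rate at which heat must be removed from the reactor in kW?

Extent of reaction ξ = 0.325 × 169 = 54.925 mol/h
Reaction term: ξ·ΔH°_rxn = 54.925 × -232 = -12743 kJ/h
Sensible, feed 99.1→25 °C: -2304.2 kJ/h
Outlet flows (mol/h): A 114.07, O₂ 57.037, B 54.925
Sensible, products 25→130 °C: 3051.7 kJ/h
Q = ΔH = -11995 kJ/h = -3.332 kW
Heat removed = 3.332 kW

Q_out = 3.33 kW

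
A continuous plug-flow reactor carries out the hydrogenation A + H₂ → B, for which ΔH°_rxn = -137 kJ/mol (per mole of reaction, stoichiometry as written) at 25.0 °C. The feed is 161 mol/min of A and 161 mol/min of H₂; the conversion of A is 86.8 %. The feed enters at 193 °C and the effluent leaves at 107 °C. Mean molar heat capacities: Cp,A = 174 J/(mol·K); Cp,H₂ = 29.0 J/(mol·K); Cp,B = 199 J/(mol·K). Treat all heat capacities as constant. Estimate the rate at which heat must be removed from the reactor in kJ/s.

Q_out = 367 kJ/s

Extent of reaction ξ = 0.868 × 161 = 139.75 mol/min
Reaction term: ξ·ΔH°_rxn = 139.75 × -137 = -19145 kJ/min
Sensible, feed 193→25 °C: -5490.7 kJ/min
Outlet flows (mol/min): A 21.252, H₂ 21.252, B 139.75
Sensible, products 25→107 °C: 2634.2 kJ/min
Q = ΔH = -22002 kJ/min = -366.7 kW
Heat removed = 366.7 kJ/s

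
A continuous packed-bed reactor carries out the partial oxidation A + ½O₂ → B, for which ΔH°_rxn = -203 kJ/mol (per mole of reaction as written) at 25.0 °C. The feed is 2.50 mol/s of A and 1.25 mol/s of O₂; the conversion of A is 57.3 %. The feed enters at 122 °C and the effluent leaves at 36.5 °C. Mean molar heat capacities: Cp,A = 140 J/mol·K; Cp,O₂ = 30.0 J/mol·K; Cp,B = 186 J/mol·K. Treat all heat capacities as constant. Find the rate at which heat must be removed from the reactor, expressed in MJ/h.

Q_out = 1160 MJ/h

Extent of reaction ξ = 0.573 × 2.50 = 1.4325 mol/s
Reaction term: ξ·ΔH°_rxn = 1.4325 × -203 = -290.8 kJ/s
Sensible, feed 122→25 °C: -37.587 kJ/s
Outlet flows (mol/s): A 1.0675, O₂ 0.53375, B 1.4325
Sensible, products 25→36.5 °C: 4.9669 kJ/s
Q = ΔH = -323.42 kJ/s = -323.42 kW
Heat removed = 1164.3 MJ/h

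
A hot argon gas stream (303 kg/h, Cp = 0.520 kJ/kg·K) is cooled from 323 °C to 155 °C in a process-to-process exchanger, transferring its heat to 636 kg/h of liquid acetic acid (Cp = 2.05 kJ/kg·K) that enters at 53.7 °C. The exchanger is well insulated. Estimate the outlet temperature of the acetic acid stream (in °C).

T_c,out = 74.0 °C

Heat released by hot stream: Q = 303 × 0.520 × (323 − 155) = 26470 kJ/h
Energy balance on cold side (adiabatic exchanger): Q = ṁ_c·Cp_c·(T_c,out − T_c,in)
T_c,out = 53.7 + 26470/(636 × 2.05) = 74.002 °C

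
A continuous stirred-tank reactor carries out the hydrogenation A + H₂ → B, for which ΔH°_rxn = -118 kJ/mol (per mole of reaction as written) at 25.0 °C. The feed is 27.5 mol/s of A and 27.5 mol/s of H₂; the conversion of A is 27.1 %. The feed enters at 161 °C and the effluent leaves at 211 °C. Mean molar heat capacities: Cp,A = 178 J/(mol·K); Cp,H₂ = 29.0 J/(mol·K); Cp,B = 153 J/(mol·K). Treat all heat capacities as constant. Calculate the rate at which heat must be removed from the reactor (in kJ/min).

Extent of reaction ξ = 0.271 × 27.5 = 7.4525 mol/s
Reaction term: ξ·ΔH°_rxn = 7.4525 × -118 = -879.4 kJ/s
Sensible, feed 161→25 °C: -774.18 kJ/s
Outlet flows (mol/s): A 20.047, H₂ 20.047, B 7.4525
Sensible, products 25→211 °C: 983.95 kJ/s
Q = ΔH = -669.62 kJ/s = -669.62 kW
Heat removed = 40177 kJ/min

Q_out = 40200 kJ/min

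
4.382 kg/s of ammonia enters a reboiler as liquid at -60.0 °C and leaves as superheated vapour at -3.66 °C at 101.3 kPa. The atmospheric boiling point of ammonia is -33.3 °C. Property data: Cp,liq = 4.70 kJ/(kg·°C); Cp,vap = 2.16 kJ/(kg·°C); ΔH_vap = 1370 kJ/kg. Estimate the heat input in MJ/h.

liquid -60.0→-33.3 °C: 125.49 kJ/kg
vaporisation at -33.3 °C: 1370 kJ/kg
vapour -33.3→-3.66 °C: 64.022 kJ/kg
Δh = 125.49 + 1370 + 64.022 = 1559.5 kJ/kg
Q = ṁ·Δh = 4.382 kg/s × 1559.5 kJ/kg = 6833.8 kJ/s
|Q| = 6833.8 kW = 24602 MJ/h

Q = 24600 MJ/h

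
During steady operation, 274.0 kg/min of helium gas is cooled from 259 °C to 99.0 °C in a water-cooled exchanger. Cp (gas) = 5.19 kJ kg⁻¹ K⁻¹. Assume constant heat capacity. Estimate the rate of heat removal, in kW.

Q_c = 3790 kW

Q = ṁ·Cp·ΔT = 274.0 × 5.19 × (99.0 − 259) = -227530 kJ/min
Converting: 227530 / 60 s = 3792.2 kW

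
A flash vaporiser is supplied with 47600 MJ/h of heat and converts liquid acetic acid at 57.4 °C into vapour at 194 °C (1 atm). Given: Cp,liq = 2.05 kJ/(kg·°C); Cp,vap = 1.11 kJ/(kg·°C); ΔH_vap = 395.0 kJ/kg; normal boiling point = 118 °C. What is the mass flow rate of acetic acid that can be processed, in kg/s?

ṁ = 21.9 kg/s

Δh = 2.05×(118−57.4) + 395.0 + 1.11×(194−118) = 603.59 kJ/kg
Q = 47600 MJ/h = 13222 kJ/s = 13222 kJ/s
ṁ = Q/Δh = 13222 / 603.59 = 21.906 kg/s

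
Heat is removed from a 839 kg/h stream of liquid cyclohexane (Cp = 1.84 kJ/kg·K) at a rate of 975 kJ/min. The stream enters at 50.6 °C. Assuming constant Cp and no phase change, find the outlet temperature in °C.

T_out = 12.7 °C

Q = 975 kJ/min = 58500 kJ/h
ΔT = Q/(ṁ·Cp) = 58500/(839×1.84) = 37.894 K
T_out = 50.6 − 37.894 = 12.706 °C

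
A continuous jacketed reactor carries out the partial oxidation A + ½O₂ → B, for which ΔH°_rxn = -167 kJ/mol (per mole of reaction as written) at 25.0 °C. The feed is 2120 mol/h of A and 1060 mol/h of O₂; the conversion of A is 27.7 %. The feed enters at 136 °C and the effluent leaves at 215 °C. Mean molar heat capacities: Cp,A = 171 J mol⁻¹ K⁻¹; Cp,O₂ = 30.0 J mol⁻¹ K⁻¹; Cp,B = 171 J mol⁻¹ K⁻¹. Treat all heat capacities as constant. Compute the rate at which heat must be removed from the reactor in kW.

Extent of reaction ξ = 0.277 × 2120 = 587.24 mol/h
Reaction term: ξ·ΔH°_rxn = 587.24 × -167 = -98069 kJ/h
Sensible, feed 136→25 °C: -43770 kJ/h
Outlet flows (mol/h): A 1532.8, O₂ 766.38, B 587.24
Sensible, products 25→215 °C: 73247 kJ/h
Q = ΔH = -68591 kJ/h = -19.053 kW
Heat removed = 19.053 kW

Q_out = 19.1 kW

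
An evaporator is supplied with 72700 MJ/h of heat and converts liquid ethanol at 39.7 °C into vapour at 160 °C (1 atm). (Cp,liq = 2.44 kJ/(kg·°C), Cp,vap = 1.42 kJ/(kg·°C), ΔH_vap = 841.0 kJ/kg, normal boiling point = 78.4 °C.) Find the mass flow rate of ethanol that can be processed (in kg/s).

Δh = 2.44×(78.4−39.7) + 841.0 + 1.42×(160−78.4) = 1051.3 kJ/kg
Q = 72700 MJ/h = 20194 kJ/s = 20194 kJ/s
ṁ = Q/Δh = 20194 / 1051.3 = 19.209 kg/s

ṁ = 19.2 kg/s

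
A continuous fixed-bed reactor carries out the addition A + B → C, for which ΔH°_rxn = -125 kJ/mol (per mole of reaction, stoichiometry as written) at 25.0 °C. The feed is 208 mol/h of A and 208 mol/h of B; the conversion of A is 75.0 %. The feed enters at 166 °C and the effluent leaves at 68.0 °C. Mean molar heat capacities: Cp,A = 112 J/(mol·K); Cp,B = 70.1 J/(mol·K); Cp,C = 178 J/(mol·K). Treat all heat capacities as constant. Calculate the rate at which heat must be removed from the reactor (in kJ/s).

Q_out = 6.46 kJ/s

Extent of reaction ξ = 0.750 × 208 = 156 mol/h
Reaction term: ξ·ΔH°_rxn = 156 × -125 = -19500 kJ/h
Sensible, feed 166→25 °C: -5340.6 kJ/h
Outlet flows (mol/h): A 52, B 52, C 156
Sensible, products 25→68.0 °C: 1601.2 kJ/h
Q = ΔH = -23239 kJ/h = -6.4554 kW
Heat removed = 6.4554 kJ/s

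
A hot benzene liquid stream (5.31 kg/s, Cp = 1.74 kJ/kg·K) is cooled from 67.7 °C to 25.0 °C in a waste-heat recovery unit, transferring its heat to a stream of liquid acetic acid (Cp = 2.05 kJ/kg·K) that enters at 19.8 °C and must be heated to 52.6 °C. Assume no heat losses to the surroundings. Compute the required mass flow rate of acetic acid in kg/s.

ṁ_c = 5.87 kg/s

Heat released by hot stream: Q = 5.31 × 1.74 × (67.7 − 25.0) = 394.52 kJ/s
Energy balance on cold side (adiabatic exchanger): Q = ṁ_c·Cp_c·(T_c,out − T_c,in)
ṁ_c = 394.52 / [2.05 × (52.6 − 19.8)] = 5.8674 kg/s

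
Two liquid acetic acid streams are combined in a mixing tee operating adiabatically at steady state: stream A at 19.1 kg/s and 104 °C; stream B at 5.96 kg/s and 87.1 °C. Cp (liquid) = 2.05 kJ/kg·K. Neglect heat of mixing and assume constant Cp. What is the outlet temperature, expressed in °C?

T_out = 100 °C

No heat crosses the boundary, so H_out = H_in.
Σ ṁᵢCp,ᵢTᵢ = 19.1×2.05×104 + 5.96×2.05×87.1 = 5136.3
Σ ṁᵢCp,ᵢ = 19.1×2.05 + 5.96×2.05 = 51.373
T_out = 5136.3 / 51.373 = 99.981 °C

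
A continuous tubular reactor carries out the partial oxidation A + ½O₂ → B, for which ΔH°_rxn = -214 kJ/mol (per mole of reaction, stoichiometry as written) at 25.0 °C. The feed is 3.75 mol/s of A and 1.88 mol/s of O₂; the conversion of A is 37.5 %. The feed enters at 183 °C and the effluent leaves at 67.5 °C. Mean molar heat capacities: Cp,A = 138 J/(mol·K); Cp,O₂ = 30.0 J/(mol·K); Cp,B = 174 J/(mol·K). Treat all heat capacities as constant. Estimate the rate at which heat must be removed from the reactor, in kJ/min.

Q_out = 22000 kJ/min

Extent of reaction ξ = 0.375 × 3.75 = 1.4062 mol/s
Reaction term: ξ·ΔH°_rxn = 1.4062 × -214 = -300.94 kJ/s
Sensible, feed 183→25 °C: -90.676 kJ/s
Outlet flows (mol/s): A 2.3438, O₂ 1.1769, B 1.4062
Sensible, products 25→67.5 °C: 25.646 kJ/s
Q = ΔH = -365.97 kJ/s = -365.97 kW
Heat removed = 21958 kJ/min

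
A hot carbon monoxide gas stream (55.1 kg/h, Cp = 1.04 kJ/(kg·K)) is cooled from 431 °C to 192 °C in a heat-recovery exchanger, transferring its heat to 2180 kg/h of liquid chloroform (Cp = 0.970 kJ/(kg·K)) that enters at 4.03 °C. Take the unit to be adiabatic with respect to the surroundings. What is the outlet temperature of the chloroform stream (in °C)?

T_c,out = 10.5 °C

Heat released by hot stream: Q = 55.1 × 1.04 × (431 − 192) = 13696 kJ/h
Energy balance on cold side (adiabatic exchanger): Q = ṁ_c·Cp_c·(T_c,out − T_c,in)
T_c,out = 4.03 + 13696/(2180 × 0.970) = 10.507 °C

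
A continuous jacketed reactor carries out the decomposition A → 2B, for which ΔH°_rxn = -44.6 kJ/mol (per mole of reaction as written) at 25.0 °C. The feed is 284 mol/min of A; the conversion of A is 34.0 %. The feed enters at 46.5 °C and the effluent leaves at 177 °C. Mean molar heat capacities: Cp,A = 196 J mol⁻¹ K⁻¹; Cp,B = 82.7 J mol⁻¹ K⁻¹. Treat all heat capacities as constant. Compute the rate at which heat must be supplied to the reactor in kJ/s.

Extent of reaction ξ = 0.340 × 284 = 96.56 mol/min
Reaction term: ξ·ΔH°_rxn = 96.56 × -44.6 = -4306.6 kJ/min
Sensible, feed 46.5→25 °C: -1196.8 kJ/min
Outlet flows (mol/min): A 187.44, B 193.12
Sensible, products 25→177 °C: 8011.8 kJ/min
Q = ΔH = 2508.5 kJ/min = 41.808 kW
Heat supplied = 41.808 kJ/s

Q_in = 41.8 kJ/s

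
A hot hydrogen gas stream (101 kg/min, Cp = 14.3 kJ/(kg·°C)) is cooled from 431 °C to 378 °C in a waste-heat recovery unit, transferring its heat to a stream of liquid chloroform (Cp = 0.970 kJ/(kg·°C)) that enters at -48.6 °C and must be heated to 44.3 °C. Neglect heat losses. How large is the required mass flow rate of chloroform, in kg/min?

ṁ_c = 849 kg/min

Heat released by hot stream: Q = 101 × 14.3 × (431 − 378) = 76548 kJ/min
Energy balance on cold side (adiabatic exchanger): Q = ṁ_c·Cp_c·(T_c,out − T_c,in)
ṁ_c = 76548 / [0.970 × (44.3 − -48.6)] = 849.47 kg/min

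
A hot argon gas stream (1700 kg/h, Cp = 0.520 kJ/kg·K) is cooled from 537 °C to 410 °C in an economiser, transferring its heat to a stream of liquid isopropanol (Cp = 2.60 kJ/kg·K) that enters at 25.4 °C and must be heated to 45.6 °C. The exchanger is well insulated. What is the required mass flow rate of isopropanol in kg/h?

Heat released by hot stream: Q = 1700 × 0.520 × (537 − 410) = 112270 kJ/h
Energy balance on cold side (adiabatic exchanger): Q = ṁ_c·Cp_c·(T_c,out − T_c,in)
ṁ_c = 112270 / [2.60 × (45.6 − 25.4)] = 2137.6 kg/h

ṁ_c = 2140 kg/h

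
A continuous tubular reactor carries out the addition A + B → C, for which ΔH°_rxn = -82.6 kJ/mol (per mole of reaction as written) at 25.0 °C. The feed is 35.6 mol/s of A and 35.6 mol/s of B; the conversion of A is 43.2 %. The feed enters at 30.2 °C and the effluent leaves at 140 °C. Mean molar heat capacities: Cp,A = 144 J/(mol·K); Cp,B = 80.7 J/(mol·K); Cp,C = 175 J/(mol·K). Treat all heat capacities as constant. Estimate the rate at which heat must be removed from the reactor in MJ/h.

Q_out = 1730 MJ/h

Extent of reaction ξ = 0.432 × 35.6 = 15.379 mol/s
Reaction term: ξ·ΔH°_rxn = 15.379 × -82.6 = -1270.3 kJ/s
Sensible, feed 30.2→25 °C: -41.596 kJ/s
Outlet flows (mol/s): A 20.221, B 20.221, C 15.379
Sensible, products 25→140 °C: 832.02 kJ/s
Q = ΔH = -479.9 kJ/s = -479.9 kW
Heat removed = 1727.6 MJ/h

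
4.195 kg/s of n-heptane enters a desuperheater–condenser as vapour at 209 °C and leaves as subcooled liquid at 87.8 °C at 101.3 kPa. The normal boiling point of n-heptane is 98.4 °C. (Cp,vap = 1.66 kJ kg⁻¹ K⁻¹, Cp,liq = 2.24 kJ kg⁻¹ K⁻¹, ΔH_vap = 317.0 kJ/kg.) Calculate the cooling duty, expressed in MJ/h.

Q_c = 7920 MJ/h

vapour 209→98.4 °C: -183.6 kJ/kg
condensation at 98.4 °C: -317 kJ/kg
liquid 98.4→87.8 °C: -23.744 kJ/kg
Δh = -183.6 + -317 + -23.744 = -524.34 kJ/kg
Q = ṁ·Δh = 4.195 kg/s × -524.34 kJ/kg = -2199.6 kJ/s
|Q| = 2199.6 kW = 7918.6 MJ/h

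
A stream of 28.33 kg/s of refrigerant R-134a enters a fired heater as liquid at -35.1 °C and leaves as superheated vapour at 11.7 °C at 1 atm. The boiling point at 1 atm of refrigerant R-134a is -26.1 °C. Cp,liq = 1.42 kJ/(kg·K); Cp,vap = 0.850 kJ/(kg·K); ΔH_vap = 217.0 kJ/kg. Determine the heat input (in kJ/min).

liquid -35.1→-26.1 °C: 12.78 kJ/kg
vaporisation at -26.1 °C: 217 kJ/kg
vapour -26.1→11.7 °C: 32.13 kJ/kg
Δh = 12.78 + 217 + 32.13 = 261.91 kJ/kg
Q = ṁ·Δh = 28.33 kg/s × 261.91 kJ/kg = 7419.9 kJ/s
|Q| = 7419.9 kW = 445190 kJ/min

Q = 445000 kJ/min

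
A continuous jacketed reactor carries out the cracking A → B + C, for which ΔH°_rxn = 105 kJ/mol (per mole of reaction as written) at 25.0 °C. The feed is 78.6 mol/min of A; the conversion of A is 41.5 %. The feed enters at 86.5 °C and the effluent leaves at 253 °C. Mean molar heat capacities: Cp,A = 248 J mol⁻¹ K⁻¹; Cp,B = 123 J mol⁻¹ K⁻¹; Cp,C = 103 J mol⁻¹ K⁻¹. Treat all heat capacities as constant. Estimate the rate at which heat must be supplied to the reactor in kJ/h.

Extent of reaction ξ = 0.415 × 78.6 = 32.619 mol/min
Reaction term: ξ·ΔH°_rxn = 32.619 × 105 = 3425 kJ/min
Sensible, feed 86.5→25 °C: -1198.8 kJ/min
Outlet flows (mol/min): A 45.981, B 32.619, C 32.619
Sensible, products 25→253 °C: 4280.7 kJ/min
Q = ΔH = 6506.9 kJ/min = 108.45 kW
Heat supplied = 390420 kJ/h

Q_in = 390000 kJ/h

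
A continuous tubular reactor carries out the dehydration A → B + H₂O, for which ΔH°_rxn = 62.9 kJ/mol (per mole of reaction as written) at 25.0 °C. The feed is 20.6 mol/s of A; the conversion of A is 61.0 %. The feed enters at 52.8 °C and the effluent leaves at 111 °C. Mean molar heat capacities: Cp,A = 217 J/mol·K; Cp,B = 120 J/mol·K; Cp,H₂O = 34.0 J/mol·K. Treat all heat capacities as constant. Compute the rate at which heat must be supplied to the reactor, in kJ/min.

Q_in = 58900 kJ/min

Extent of reaction ξ = 0.610 × 20.6 = 12.566 mol/s
Reaction term: ξ·ΔH°_rxn = 12.566 × 62.9 = 790.4 kJ/s
Sensible, feed 52.8→25 °C: -124.27 kJ/s
Outlet flows (mol/s): A 8.034, B 12.566, H₂O 12.566
Sensible, products 25→111 °C: 316.35 kJ/s
Q = ΔH = 982.48 kJ/s = 982.48 kW
Heat supplied = 58949 kJ/min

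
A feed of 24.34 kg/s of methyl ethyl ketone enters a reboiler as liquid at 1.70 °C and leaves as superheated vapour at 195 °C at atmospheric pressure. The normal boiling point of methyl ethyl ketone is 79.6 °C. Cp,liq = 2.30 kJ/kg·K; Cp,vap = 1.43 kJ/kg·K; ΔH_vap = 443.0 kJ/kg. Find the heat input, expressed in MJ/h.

Q = 69000 MJ/h

liquid 1.70→79.6 °C: 179.17 kJ/kg
vaporisation at 79.6 °C: 443 kJ/kg
vapour 79.6→195 °C: 165.02 kJ/kg
Δh = 179.17 + 443 + 165.02 = 787.19 kJ/kg
Q = ṁ·Δh = 24.34 kg/s × 787.19 kJ/kg = 19160 kJ/s
|Q| = 19160 kW = 68977 MJ/h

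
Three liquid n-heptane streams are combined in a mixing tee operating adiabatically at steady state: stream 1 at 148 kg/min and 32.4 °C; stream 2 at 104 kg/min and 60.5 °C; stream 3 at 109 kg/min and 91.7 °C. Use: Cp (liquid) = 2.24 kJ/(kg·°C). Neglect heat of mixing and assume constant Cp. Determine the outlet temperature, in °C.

T_out = 58.4 °C

Energy balance with Q = 0: Σ ṁᵢCp,ᵢ(T_out − Tᵢ) = 0
T_out = Σ ṁᵢCp,ᵢTᵢ / Σ ṁᵢCp,ᵢ
      = 47225 / 808.64 = 58.4 °C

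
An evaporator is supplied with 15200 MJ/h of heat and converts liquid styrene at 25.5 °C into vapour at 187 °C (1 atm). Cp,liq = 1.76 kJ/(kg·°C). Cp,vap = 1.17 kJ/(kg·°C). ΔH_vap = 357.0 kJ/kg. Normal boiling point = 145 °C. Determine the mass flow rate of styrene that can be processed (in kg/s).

Δh = 1.76×(145−25.5) + 357.0 + 1.17×(187−145) = 616.46 kJ/kg
Q = 15200 MJ/h = 4222.2 kJ/s = 4222.2 kJ/s
ṁ = Q/Δh = 4222.2 / 616.46 = 6.8491 kg/s

ṁ = 6.85 kg/s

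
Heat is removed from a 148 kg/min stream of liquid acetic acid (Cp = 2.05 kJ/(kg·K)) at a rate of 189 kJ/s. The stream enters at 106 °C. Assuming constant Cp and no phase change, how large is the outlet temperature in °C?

T_out = 68.6 °C

Q = 189 kJ/s = 11340 kJ/min
ΔT = Q/(ṁ·Cp) = 11340/(148×2.05) = 37.376 K
T_out = 106 − 37.376 = 68.624 °C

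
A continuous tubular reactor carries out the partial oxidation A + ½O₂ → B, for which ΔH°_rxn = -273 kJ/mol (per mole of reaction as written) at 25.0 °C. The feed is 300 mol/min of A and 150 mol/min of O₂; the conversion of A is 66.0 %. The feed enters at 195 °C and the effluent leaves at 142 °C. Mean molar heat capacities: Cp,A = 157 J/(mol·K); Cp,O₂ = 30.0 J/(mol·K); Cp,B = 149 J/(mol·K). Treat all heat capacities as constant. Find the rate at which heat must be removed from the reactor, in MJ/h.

Q_out = 3440 MJ/h

Extent of reaction ξ = 0.660 × 300 = 198 mol/min
Reaction term: ξ·ΔH°_rxn = 198 × -273 = -54054 kJ/min
Sensible, feed 195→25 °C: -8772 kJ/min
Outlet flows (mol/min): A 102, O₂ 51, B 198
Sensible, products 25→142 °C: 5504.4 kJ/min
Q = ΔH = -57322 kJ/min = -955.36 kW
Heat removed = 3439.3 MJ/h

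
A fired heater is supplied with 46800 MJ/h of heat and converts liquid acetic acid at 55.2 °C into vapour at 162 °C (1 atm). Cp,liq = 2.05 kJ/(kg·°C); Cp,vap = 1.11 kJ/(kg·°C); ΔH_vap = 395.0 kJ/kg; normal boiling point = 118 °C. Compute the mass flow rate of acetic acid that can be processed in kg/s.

Δh = 2.05×(118−55.2) + 395.0 + 1.11×(162−118) = 572.58 kJ/kg
Q = 46800 MJ/h = 13000 kJ/s = 13000 kJ/s
ṁ = Q/Δh = 13000 / 572.58 = 22.704 kg/s

ṁ = 22.7 kg/s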